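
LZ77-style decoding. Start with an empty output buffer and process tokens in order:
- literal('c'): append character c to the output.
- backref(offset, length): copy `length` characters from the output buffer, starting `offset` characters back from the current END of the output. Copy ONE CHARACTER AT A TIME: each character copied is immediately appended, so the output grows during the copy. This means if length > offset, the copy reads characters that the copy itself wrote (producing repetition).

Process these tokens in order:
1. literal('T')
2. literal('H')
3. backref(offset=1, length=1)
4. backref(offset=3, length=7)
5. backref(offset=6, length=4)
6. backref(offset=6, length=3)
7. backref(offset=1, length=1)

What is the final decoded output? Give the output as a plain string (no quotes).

Token 1: literal('T'). Output: "T"
Token 2: literal('H'). Output: "TH"
Token 3: backref(off=1, len=1). Copied 'H' from pos 1. Output: "THH"
Token 4: backref(off=3, len=7) (overlapping!). Copied 'THHTHHT' from pos 0. Output: "THHTHHTHHT"
Token 5: backref(off=6, len=4). Copied 'HHTH' from pos 4. Output: "THHTHHTHHTHHTH"
Token 6: backref(off=6, len=3). Copied 'HTH' from pos 8. Output: "THHTHHTHHTHHTHHTH"
Token 7: backref(off=1, len=1). Copied 'H' from pos 16. Output: "THHTHHTHHTHHTHHTHH"

Answer: THHTHHTHHTHHTHHTHH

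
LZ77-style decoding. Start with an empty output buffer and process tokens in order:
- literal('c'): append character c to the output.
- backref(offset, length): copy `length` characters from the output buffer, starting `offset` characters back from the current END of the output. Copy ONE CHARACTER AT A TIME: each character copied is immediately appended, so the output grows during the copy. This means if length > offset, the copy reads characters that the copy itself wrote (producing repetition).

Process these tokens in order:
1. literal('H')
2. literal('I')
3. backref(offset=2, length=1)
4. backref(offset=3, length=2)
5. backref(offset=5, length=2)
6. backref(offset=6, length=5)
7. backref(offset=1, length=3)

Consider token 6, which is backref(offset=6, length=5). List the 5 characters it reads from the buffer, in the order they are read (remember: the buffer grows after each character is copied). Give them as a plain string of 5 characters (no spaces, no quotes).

Token 1: literal('H'). Output: "H"
Token 2: literal('I'). Output: "HI"
Token 3: backref(off=2, len=1). Copied 'H' from pos 0. Output: "HIH"
Token 4: backref(off=3, len=2). Copied 'HI' from pos 0. Output: "HIHHI"
Token 5: backref(off=5, len=2). Copied 'HI' from pos 0. Output: "HIHHIHI"
Token 6: backref(off=6, len=5). Buffer before: "HIHHIHI" (len 7)
  byte 1: read out[1]='I', append. Buffer now: "HIHHIHII"
  byte 2: read out[2]='H', append. Buffer now: "HIHHIHIIH"
  byte 3: read out[3]='H', append. Buffer now: "HIHHIHIIHH"
  byte 4: read out[4]='I', append. Buffer now: "HIHHIHIIHHI"
  byte 5: read out[5]='H', append. Buffer now: "HIHHIHIIHHIH"

Answer: IHHIH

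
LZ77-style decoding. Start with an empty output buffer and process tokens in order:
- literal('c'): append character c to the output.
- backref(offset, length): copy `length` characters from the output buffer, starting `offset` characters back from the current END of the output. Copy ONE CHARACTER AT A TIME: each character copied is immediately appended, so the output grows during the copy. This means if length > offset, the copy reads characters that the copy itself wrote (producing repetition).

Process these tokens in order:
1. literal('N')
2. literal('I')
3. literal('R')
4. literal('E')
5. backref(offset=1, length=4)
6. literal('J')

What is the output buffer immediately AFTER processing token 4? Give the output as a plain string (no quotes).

Token 1: literal('N'). Output: "N"
Token 2: literal('I'). Output: "NI"
Token 3: literal('R'). Output: "NIR"
Token 4: literal('E'). Output: "NIRE"

Answer: NIRE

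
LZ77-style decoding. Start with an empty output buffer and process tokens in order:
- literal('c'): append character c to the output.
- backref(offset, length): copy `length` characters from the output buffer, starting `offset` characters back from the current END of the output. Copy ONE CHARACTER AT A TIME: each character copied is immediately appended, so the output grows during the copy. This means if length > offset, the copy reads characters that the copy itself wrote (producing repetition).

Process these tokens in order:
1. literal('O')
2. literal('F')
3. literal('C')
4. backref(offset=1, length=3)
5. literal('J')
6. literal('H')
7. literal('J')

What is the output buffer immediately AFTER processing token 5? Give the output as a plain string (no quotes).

Token 1: literal('O'). Output: "O"
Token 2: literal('F'). Output: "OF"
Token 3: literal('C'). Output: "OFC"
Token 4: backref(off=1, len=3) (overlapping!). Copied 'CCC' from pos 2. Output: "OFCCCC"
Token 5: literal('J'). Output: "OFCCCCJ"

Answer: OFCCCCJ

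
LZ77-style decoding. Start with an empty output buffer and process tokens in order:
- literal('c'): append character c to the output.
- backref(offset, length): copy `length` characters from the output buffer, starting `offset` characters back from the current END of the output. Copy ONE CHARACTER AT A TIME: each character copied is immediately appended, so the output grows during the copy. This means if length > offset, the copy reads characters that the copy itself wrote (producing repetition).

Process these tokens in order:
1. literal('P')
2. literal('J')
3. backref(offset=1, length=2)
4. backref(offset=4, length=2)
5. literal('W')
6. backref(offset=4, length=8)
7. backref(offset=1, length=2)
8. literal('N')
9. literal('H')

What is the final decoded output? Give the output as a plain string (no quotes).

Token 1: literal('P'). Output: "P"
Token 2: literal('J'). Output: "PJ"
Token 3: backref(off=1, len=2) (overlapping!). Copied 'JJ' from pos 1. Output: "PJJJ"
Token 4: backref(off=4, len=2). Copied 'PJ' from pos 0. Output: "PJJJPJ"
Token 5: literal('W'). Output: "PJJJPJW"
Token 6: backref(off=4, len=8) (overlapping!). Copied 'JPJWJPJW' from pos 3. Output: "PJJJPJWJPJWJPJW"
Token 7: backref(off=1, len=2) (overlapping!). Copied 'WW' from pos 14. Output: "PJJJPJWJPJWJPJWWW"
Token 8: literal('N'). Output: "PJJJPJWJPJWJPJWWWN"
Token 9: literal('H'). Output: "PJJJPJWJPJWJPJWWWNH"

Answer: PJJJPJWJPJWJPJWWWNH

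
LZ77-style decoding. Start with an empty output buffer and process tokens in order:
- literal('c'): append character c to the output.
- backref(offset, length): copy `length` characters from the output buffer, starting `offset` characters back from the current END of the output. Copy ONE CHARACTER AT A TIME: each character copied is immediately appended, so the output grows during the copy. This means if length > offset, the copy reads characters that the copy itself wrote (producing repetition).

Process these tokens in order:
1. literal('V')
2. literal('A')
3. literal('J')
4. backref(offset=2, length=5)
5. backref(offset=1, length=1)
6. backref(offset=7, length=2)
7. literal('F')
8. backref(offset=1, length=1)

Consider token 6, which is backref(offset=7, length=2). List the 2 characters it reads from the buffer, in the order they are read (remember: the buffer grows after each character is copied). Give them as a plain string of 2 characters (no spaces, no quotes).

Answer: JA

Derivation:
Token 1: literal('V'). Output: "V"
Token 2: literal('A'). Output: "VA"
Token 3: literal('J'). Output: "VAJ"
Token 4: backref(off=2, len=5) (overlapping!). Copied 'AJAJA' from pos 1. Output: "VAJAJAJA"
Token 5: backref(off=1, len=1). Copied 'A' from pos 7. Output: "VAJAJAJAA"
Token 6: backref(off=7, len=2). Buffer before: "VAJAJAJAA" (len 9)
  byte 1: read out[2]='J', append. Buffer now: "VAJAJAJAAJ"
  byte 2: read out[3]='A', append. Buffer now: "VAJAJAJAAJA"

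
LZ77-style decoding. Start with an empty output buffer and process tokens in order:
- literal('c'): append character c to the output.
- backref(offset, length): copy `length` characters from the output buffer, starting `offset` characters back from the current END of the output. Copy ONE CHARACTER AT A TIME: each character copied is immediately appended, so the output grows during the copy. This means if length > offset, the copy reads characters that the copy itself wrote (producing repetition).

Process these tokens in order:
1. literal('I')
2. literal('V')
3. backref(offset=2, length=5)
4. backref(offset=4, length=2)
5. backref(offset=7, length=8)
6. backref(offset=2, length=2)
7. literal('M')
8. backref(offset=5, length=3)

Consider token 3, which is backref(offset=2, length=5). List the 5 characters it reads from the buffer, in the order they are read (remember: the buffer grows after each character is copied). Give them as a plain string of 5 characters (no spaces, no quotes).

Token 1: literal('I'). Output: "I"
Token 2: literal('V'). Output: "IV"
Token 3: backref(off=2, len=5). Buffer before: "IV" (len 2)
  byte 1: read out[0]='I', append. Buffer now: "IVI"
  byte 2: read out[1]='V', append. Buffer now: "IVIV"
  byte 3: read out[2]='I', append. Buffer now: "IVIVI"
  byte 4: read out[3]='V', append. Buffer now: "IVIVIV"
  byte 5: read out[4]='I', append. Buffer now: "IVIVIVI"

Answer: IVIVI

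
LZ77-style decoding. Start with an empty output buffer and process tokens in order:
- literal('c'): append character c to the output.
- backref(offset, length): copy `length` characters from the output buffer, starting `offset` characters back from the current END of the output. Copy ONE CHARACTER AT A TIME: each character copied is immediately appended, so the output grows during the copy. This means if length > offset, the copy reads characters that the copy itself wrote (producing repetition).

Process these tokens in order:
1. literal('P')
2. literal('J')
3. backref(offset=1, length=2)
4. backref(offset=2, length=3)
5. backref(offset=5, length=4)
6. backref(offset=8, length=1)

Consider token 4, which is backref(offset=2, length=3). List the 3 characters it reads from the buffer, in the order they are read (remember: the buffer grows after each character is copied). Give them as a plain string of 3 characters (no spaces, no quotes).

Answer: JJJ

Derivation:
Token 1: literal('P'). Output: "P"
Token 2: literal('J'). Output: "PJ"
Token 3: backref(off=1, len=2) (overlapping!). Copied 'JJ' from pos 1. Output: "PJJJ"
Token 4: backref(off=2, len=3). Buffer before: "PJJJ" (len 4)
  byte 1: read out[2]='J', append. Buffer now: "PJJJJ"
  byte 2: read out[3]='J', append. Buffer now: "PJJJJJ"
  byte 3: read out[4]='J', append. Buffer now: "PJJJJJJ"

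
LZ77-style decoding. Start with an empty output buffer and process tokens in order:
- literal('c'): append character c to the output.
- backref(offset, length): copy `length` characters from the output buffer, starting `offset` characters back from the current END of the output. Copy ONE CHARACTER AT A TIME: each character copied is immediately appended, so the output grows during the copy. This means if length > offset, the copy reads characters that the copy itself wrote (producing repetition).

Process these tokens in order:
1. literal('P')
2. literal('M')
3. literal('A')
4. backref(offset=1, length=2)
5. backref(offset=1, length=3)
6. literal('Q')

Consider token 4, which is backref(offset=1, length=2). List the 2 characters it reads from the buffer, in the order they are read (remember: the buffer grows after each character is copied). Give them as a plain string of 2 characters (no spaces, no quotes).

Answer: AA

Derivation:
Token 1: literal('P'). Output: "P"
Token 2: literal('M'). Output: "PM"
Token 3: literal('A'). Output: "PMA"
Token 4: backref(off=1, len=2). Buffer before: "PMA" (len 3)
  byte 1: read out[2]='A', append. Buffer now: "PMAA"
  byte 2: read out[3]='A', append. Buffer now: "PMAAA"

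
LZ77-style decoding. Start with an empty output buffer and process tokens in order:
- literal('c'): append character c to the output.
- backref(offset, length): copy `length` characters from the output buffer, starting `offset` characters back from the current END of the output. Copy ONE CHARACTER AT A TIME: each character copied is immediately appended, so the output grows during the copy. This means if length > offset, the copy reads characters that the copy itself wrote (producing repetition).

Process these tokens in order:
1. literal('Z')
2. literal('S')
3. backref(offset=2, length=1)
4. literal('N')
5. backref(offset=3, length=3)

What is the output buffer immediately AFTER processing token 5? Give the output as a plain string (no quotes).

Token 1: literal('Z'). Output: "Z"
Token 2: literal('S'). Output: "ZS"
Token 3: backref(off=2, len=1). Copied 'Z' from pos 0. Output: "ZSZ"
Token 4: literal('N'). Output: "ZSZN"
Token 5: backref(off=3, len=3). Copied 'SZN' from pos 1. Output: "ZSZNSZN"

Answer: ZSZNSZN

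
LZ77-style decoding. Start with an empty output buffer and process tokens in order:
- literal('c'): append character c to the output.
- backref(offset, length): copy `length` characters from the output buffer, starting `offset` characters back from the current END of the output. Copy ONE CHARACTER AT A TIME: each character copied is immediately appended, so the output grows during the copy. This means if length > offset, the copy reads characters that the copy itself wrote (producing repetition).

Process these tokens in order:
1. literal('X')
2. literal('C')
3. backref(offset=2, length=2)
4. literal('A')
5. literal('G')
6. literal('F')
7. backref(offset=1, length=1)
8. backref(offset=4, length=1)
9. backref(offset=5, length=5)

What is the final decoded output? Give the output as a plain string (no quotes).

Answer: XCXCAGFFAAGFFA

Derivation:
Token 1: literal('X'). Output: "X"
Token 2: literal('C'). Output: "XC"
Token 3: backref(off=2, len=2). Copied 'XC' from pos 0. Output: "XCXC"
Token 4: literal('A'). Output: "XCXCA"
Token 5: literal('G'). Output: "XCXCAG"
Token 6: literal('F'). Output: "XCXCAGF"
Token 7: backref(off=1, len=1). Copied 'F' from pos 6. Output: "XCXCAGFF"
Token 8: backref(off=4, len=1). Copied 'A' from pos 4. Output: "XCXCAGFFA"
Token 9: backref(off=5, len=5). Copied 'AGFFA' from pos 4. Output: "XCXCAGFFAAGFFA"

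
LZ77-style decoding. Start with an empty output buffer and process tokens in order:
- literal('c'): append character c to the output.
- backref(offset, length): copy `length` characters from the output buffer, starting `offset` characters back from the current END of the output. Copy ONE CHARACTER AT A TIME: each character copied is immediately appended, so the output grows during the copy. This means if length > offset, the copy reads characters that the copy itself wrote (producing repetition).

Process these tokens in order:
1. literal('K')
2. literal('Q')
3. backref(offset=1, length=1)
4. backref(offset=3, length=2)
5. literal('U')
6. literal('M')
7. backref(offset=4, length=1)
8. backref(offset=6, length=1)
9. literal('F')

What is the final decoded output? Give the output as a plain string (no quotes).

Token 1: literal('K'). Output: "K"
Token 2: literal('Q'). Output: "KQ"
Token 3: backref(off=1, len=1). Copied 'Q' from pos 1. Output: "KQQ"
Token 4: backref(off=3, len=2). Copied 'KQ' from pos 0. Output: "KQQKQ"
Token 5: literal('U'). Output: "KQQKQU"
Token 6: literal('M'). Output: "KQQKQUM"
Token 7: backref(off=4, len=1). Copied 'K' from pos 3. Output: "KQQKQUMK"
Token 8: backref(off=6, len=1). Copied 'Q' from pos 2. Output: "KQQKQUMKQ"
Token 9: literal('F'). Output: "KQQKQUMKQF"

Answer: KQQKQUMKQF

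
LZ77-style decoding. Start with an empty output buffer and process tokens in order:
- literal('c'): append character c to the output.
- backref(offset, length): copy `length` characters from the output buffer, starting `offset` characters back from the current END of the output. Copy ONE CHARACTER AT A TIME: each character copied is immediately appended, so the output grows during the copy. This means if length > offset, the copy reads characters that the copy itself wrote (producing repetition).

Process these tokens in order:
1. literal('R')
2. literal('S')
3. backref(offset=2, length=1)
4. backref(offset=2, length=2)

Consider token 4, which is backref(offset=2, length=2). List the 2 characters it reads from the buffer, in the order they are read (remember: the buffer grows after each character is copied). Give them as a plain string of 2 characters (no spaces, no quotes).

Answer: SR

Derivation:
Token 1: literal('R'). Output: "R"
Token 2: literal('S'). Output: "RS"
Token 3: backref(off=2, len=1). Copied 'R' from pos 0. Output: "RSR"
Token 4: backref(off=2, len=2). Buffer before: "RSR" (len 3)
  byte 1: read out[1]='S', append. Buffer now: "RSRS"
  byte 2: read out[2]='R', append. Buffer now: "RSRSR"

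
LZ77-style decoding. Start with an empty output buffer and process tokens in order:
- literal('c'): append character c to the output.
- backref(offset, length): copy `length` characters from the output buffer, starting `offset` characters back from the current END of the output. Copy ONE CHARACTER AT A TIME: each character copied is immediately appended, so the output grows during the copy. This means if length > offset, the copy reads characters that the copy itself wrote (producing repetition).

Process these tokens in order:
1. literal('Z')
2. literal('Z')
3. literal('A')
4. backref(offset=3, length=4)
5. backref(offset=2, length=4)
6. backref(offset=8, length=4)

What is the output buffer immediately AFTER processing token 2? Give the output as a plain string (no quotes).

Answer: ZZ

Derivation:
Token 1: literal('Z'). Output: "Z"
Token 2: literal('Z'). Output: "ZZ"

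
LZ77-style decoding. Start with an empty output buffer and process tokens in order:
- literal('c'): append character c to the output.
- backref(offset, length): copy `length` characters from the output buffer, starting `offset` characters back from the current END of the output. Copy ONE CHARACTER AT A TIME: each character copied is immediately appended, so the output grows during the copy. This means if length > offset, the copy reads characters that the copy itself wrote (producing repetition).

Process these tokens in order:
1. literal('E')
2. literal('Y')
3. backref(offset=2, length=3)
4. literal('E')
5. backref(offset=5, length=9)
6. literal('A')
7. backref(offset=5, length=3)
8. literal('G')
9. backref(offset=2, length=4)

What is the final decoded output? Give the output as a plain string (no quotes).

Answer: EYEYEEYEYEEYEYEAYEYGYGYG

Derivation:
Token 1: literal('E'). Output: "E"
Token 2: literal('Y'). Output: "EY"
Token 3: backref(off=2, len=3) (overlapping!). Copied 'EYE' from pos 0. Output: "EYEYE"
Token 4: literal('E'). Output: "EYEYEE"
Token 5: backref(off=5, len=9) (overlapping!). Copied 'YEYEEYEYE' from pos 1. Output: "EYEYEEYEYEEYEYE"
Token 6: literal('A'). Output: "EYEYEEYEYEEYEYEA"
Token 7: backref(off=5, len=3). Copied 'YEY' from pos 11. Output: "EYEYEEYEYEEYEYEAYEY"
Token 8: literal('G'). Output: "EYEYEEYEYEEYEYEAYEYG"
Token 9: backref(off=2, len=4) (overlapping!). Copied 'YGYG' from pos 18. Output: "EYEYEEYEYEEYEYEAYEYGYGYG"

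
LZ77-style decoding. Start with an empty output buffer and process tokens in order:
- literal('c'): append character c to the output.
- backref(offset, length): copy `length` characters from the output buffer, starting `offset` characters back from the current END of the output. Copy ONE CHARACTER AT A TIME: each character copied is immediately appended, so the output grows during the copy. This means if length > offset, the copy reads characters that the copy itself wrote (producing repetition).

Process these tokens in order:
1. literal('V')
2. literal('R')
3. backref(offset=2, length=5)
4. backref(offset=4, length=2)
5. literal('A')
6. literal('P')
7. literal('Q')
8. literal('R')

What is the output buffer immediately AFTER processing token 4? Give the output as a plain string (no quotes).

Answer: VRVRVRVRV

Derivation:
Token 1: literal('V'). Output: "V"
Token 2: literal('R'). Output: "VR"
Token 3: backref(off=2, len=5) (overlapping!). Copied 'VRVRV' from pos 0. Output: "VRVRVRV"
Token 4: backref(off=4, len=2). Copied 'RV' from pos 3. Output: "VRVRVRVRV"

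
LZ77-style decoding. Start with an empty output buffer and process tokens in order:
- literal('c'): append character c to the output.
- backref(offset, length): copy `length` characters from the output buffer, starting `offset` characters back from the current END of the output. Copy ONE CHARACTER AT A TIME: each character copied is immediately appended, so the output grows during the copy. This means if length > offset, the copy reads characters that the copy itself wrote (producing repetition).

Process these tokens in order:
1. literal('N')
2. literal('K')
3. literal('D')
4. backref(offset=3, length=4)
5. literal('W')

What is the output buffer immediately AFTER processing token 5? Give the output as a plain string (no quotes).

Answer: NKDNKDNW

Derivation:
Token 1: literal('N'). Output: "N"
Token 2: literal('K'). Output: "NK"
Token 3: literal('D'). Output: "NKD"
Token 4: backref(off=3, len=4) (overlapping!). Copied 'NKDN' from pos 0. Output: "NKDNKDN"
Token 5: literal('W'). Output: "NKDNKDNW"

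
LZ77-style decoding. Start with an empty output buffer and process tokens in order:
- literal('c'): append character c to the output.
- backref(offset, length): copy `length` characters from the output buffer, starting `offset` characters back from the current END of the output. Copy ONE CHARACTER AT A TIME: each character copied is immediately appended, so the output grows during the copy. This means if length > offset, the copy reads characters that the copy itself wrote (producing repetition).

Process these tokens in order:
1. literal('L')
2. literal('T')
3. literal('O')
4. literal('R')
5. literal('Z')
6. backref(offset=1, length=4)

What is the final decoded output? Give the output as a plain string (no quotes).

Answer: LTORZZZZZ

Derivation:
Token 1: literal('L'). Output: "L"
Token 2: literal('T'). Output: "LT"
Token 3: literal('O'). Output: "LTO"
Token 4: literal('R'). Output: "LTOR"
Token 5: literal('Z'). Output: "LTORZ"
Token 6: backref(off=1, len=4) (overlapping!). Copied 'ZZZZ' from pos 4. Output: "LTORZZZZZ"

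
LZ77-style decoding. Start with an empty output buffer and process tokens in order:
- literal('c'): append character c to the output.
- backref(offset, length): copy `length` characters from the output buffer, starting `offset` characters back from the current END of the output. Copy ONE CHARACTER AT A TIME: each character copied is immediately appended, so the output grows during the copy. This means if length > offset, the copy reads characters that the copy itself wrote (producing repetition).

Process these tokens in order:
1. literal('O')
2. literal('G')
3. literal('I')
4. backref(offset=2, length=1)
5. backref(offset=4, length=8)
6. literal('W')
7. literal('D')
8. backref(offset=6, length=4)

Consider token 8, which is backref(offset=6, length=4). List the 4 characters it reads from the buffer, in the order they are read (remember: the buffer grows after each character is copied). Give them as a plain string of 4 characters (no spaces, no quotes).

Token 1: literal('O'). Output: "O"
Token 2: literal('G'). Output: "OG"
Token 3: literal('I'). Output: "OGI"
Token 4: backref(off=2, len=1). Copied 'G' from pos 1. Output: "OGIG"
Token 5: backref(off=4, len=8) (overlapping!). Copied 'OGIGOGIG' from pos 0. Output: "OGIGOGIGOGIG"
Token 6: literal('W'). Output: "OGIGOGIGOGIGW"
Token 7: literal('D'). Output: "OGIGOGIGOGIGWD"
Token 8: backref(off=6, len=4). Buffer before: "OGIGOGIGOGIGWD" (len 14)
  byte 1: read out[8]='O', append. Buffer now: "OGIGOGIGOGIGWDO"
  byte 2: read out[9]='G', append. Buffer now: "OGIGOGIGOGIGWDOG"
  byte 3: read out[10]='I', append. Buffer now: "OGIGOGIGOGIGWDOGI"
  byte 4: read out[11]='G', append. Buffer now: "OGIGOGIGOGIGWDOGIG"

Answer: OGIG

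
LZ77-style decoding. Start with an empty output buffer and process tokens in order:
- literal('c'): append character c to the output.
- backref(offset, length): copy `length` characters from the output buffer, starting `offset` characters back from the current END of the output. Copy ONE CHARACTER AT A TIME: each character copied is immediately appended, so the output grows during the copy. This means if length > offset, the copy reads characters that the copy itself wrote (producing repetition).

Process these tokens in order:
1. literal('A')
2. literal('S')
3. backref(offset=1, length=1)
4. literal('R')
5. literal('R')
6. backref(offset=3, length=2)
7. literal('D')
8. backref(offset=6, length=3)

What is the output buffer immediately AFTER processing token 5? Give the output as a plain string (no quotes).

Answer: ASSRR

Derivation:
Token 1: literal('A'). Output: "A"
Token 2: literal('S'). Output: "AS"
Token 3: backref(off=1, len=1). Copied 'S' from pos 1. Output: "ASS"
Token 4: literal('R'). Output: "ASSR"
Token 5: literal('R'). Output: "ASSRR"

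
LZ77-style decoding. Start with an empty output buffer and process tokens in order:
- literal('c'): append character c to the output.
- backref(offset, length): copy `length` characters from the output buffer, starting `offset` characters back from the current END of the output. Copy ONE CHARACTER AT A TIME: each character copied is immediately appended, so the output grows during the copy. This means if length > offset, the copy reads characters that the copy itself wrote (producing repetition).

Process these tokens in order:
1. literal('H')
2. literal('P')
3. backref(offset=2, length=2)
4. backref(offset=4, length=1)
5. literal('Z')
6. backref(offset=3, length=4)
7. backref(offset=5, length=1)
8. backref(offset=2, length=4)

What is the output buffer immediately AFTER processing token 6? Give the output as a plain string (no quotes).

Token 1: literal('H'). Output: "H"
Token 2: literal('P'). Output: "HP"
Token 3: backref(off=2, len=2). Copied 'HP' from pos 0. Output: "HPHP"
Token 4: backref(off=4, len=1). Copied 'H' from pos 0. Output: "HPHPH"
Token 5: literal('Z'). Output: "HPHPHZ"
Token 6: backref(off=3, len=4) (overlapping!). Copied 'PHZP' from pos 3. Output: "HPHPHZPHZP"

Answer: HPHPHZPHZP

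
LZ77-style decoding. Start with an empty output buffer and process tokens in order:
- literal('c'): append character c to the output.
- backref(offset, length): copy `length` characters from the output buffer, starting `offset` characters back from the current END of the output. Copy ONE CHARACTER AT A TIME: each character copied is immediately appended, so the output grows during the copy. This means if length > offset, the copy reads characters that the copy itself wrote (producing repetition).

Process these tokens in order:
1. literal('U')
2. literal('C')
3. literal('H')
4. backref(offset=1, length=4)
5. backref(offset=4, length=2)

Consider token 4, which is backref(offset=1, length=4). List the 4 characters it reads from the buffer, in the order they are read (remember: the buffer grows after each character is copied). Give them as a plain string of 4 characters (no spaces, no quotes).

Answer: HHHH

Derivation:
Token 1: literal('U'). Output: "U"
Token 2: literal('C'). Output: "UC"
Token 3: literal('H'). Output: "UCH"
Token 4: backref(off=1, len=4). Buffer before: "UCH" (len 3)
  byte 1: read out[2]='H', append. Buffer now: "UCHH"
  byte 2: read out[3]='H', append. Buffer now: "UCHHH"
  byte 3: read out[4]='H', append. Buffer now: "UCHHHH"
  byte 4: read out[5]='H', append. Buffer now: "UCHHHHH"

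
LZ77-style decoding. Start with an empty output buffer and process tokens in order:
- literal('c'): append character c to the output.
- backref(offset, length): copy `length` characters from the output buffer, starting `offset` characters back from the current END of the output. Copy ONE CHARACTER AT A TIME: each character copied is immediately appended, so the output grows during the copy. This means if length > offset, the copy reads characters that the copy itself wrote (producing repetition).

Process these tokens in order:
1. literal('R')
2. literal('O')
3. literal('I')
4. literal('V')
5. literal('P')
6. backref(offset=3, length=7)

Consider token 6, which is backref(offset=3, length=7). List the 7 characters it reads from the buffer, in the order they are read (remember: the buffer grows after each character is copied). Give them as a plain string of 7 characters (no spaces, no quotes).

Answer: IVPIVPI

Derivation:
Token 1: literal('R'). Output: "R"
Token 2: literal('O'). Output: "RO"
Token 3: literal('I'). Output: "ROI"
Token 4: literal('V'). Output: "ROIV"
Token 5: literal('P'). Output: "ROIVP"
Token 6: backref(off=3, len=7). Buffer before: "ROIVP" (len 5)
  byte 1: read out[2]='I', append. Buffer now: "ROIVPI"
  byte 2: read out[3]='V', append. Buffer now: "ROIVPIV"
  byte 3: read out[4]='P', append. Buffer now: "ROIVPIVP"
  byte 4: read out[5]='I', append. Buffer now: "ROIVPIVPI"
  byte 5: read out[6]='V', append. Buffer now: "ROIVPIVPIV"
  byte 6: read out[7]='P', append. Buffer now: "ROIVPIVPIVP"
  byte 7: read out[8]='I', append. Buffer now: "ROIVPIVPIVPI"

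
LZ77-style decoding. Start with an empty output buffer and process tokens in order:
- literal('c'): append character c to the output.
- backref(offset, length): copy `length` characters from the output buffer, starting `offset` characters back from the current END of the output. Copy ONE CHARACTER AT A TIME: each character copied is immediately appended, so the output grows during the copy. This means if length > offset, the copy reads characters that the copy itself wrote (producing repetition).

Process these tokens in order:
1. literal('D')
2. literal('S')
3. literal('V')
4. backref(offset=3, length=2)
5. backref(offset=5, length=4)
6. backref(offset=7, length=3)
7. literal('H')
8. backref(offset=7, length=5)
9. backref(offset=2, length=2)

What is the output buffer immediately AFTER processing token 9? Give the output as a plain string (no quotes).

Token 1: literal('D'). Output: "D"
Token 2: literal('S'). Output: "DS"
Token 3: literal('V'). Output: "DSV"
Token 4: backref(off=3, len=2). Copied 'DS' from pos 0. Output: "DSVDS"
Token 5: backref(off=5, len=4). Copied 'DSVD' from pos 0. Output: "DSVDSDSVD"
Token 6: backref(off=7, len=3). Copied 'VDS' from pos 2. Output: "DSVDSDSVDVDS"
Token 7: literal('H'). Output: "DSVDSDSVDVDSH"
Token 8: backref(off=7, len=5). Copied 'SVDVD' from pos 6. Output: "DSVDSDSVDVDSHSVDVD"
Token 9: backref(off=2, len=2). Copied 'VD' from pos 16. Output: "DSVDSDSVDVDSHSVDVDVD"

Answer: DSVDSDSVDVDSHSVDVDVD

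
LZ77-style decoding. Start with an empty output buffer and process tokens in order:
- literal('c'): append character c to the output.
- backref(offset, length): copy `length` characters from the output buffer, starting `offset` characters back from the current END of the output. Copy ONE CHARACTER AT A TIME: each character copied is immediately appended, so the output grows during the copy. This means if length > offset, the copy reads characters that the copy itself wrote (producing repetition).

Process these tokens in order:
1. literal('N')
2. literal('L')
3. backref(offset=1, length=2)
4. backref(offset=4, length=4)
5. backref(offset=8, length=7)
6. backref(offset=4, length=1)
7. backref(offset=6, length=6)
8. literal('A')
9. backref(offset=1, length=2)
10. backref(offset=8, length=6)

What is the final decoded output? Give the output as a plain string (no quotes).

Answer: NLLLNLLLNLLLNLLLLLNLLLAAALNLLLA

Derivation:
Token 1: literal('N'). Output: "N"
Token 2: literal('L'). Output: "NL"
Token 3: backref(off=1, len=2) (overlapping!). Copied 'LL' from pos 1. Output: "NLLL"
Token 4: backref(off=4, len=4). Copied 'NLLL' from pos 0. Output: "NLLLNLLL"
Token 5: backref(off=8, len=7). Copied 'NLLLNLL' from pos 0. Output: "NLLLNLLLNLLLNLL"
Token 6: backref(off=4, len=1). Copied 'L' from pos 11. Output: "NLLLNLLLNLLLNLLL"
Token 7: backref(off=6, len=6). Copied 'LLNLLL' from pos 10. Output: "NLLLNLLLNLLLNLLLLLNLLL"
Token 8: literal('A'). Output: "NLLLNLLLNLLLNLLLLLNLLLA"
Token 9: backref(off=1, len=2) (overlapping!). Copied 'AA' from pos 22. Output: "NLLLNLLLNLLLNLLLLLNLLLAAA"
Token 10: backref(off=8, len=6). Copied 'LNLLLA' from pos 17. Output: "NLLLNLLLNLLLNLLLLLNLLLAAALNLLLA"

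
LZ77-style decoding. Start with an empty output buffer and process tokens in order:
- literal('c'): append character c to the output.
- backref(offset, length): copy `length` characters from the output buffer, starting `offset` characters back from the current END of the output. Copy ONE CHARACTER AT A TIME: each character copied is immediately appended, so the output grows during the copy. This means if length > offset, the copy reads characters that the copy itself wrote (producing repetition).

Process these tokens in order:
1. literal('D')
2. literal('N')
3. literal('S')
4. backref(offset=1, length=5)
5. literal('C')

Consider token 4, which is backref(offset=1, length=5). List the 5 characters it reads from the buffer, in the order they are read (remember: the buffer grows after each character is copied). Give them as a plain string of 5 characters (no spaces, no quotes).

Answer: SSSSS

Derivation:
Token 1: literal('D'). Output: "D"
Token 2: literal('N'). Output: "DN"
Token 3: literal('S'). Output: "DNS"
Token 4: backref(off=1, len=5). Buffer before: "DNS" (len 3)
  byte 1: read out[2]='S', append. Buffer now: "DNSS"
  byte 2: read out[3]='S', append. Buffer now: "DNSSS"
  byte 3: read out[4]='S', append. Buffer now: "DNSSSS"
  byte 4: read out[5]='S', append. Buffer now: "DNSSSSS"
  byte 5: read out[6]='S', append. Buffer now: "DNSSSSSS"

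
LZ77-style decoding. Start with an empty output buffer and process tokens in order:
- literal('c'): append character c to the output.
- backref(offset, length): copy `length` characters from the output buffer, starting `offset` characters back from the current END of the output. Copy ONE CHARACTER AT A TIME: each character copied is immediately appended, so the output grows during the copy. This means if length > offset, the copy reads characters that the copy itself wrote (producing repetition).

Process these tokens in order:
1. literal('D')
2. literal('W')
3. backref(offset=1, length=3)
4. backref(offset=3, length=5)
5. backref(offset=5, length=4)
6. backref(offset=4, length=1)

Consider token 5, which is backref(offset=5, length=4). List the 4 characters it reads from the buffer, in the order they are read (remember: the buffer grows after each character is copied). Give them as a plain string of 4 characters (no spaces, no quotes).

Token 1: literal('D'). Output: "D"
Token 2: literal('W'). Output: "DW"
Token 3: backref(off=1, len=3) (overlapping!). Copied 'WWW' from pos 1. Output: "DWWWW"
Token 4: backref(off=3, len=5) (overlapping!). Copied 'WWWWW' from pos 2. Output: "DWWWWWWWWW"
Token 5: backref(off=5, len=4). Buffer before: "DWWWWWWWWW" (len 10)
  byte 1: read out[5]='W', append. Buffer now: "DWWWWWWWWWW"
  byte 2: read out[6]='W', append. Buffer now: "DWWWWWWWWWWW"
  byte 3: read out[7]='W', append. Buffer now: "DWWWWWWWWWWWW"
  byte 4: read out[8]='W', append. Buffer now: "DWWWWWWWWWWWWW"

Answer: WWWW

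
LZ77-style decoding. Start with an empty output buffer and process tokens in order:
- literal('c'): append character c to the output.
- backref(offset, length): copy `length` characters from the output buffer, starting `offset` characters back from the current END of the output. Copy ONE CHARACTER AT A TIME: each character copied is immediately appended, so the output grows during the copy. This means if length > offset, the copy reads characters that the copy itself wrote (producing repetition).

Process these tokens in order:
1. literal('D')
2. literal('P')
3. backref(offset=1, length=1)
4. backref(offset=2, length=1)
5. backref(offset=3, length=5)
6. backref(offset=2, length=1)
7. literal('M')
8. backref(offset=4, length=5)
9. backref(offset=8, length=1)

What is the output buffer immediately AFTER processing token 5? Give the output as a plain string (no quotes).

Token 1: literal('D'). Output: "D"
Token 2: literal('P'). Output: "DP"
Token 3: backref(off=1, len=1). Copied 'P' from pos 1. Output: "DPP"
Token 4: backref(off=2, len=1). Copied 'P' from pos 1. Output: "DPPP"
Token 5: backref(off=3, len=5) (overlapping!). Copied 'PPPPP' from pos 1. Output: "DPPPPPPPP"

Answer: DPPPPPPPP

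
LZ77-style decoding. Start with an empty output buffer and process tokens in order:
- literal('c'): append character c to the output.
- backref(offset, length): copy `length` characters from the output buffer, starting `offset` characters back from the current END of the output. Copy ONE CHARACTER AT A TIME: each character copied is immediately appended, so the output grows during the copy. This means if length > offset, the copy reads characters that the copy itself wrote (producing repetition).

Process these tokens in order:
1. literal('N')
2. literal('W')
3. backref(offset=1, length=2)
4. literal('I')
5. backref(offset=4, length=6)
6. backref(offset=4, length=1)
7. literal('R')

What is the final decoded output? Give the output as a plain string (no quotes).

Token 1: literal('N'). Output: "N"
Token 2: literal('W'). Output: "NW"
Token 3: backref(off=1, len=2) (overlapping!). Copied 'WW' from pos 1. Output: "NWWW"
Token 4: literal('I'). Output: "NWWWI"
Token 5: backref(off=4, len=6) (overlapping!). Copied 'WWWIWW' from pos 1. Output: "NWWWIWWWIWW"
Token 6: backref(off=4, len=1). Copied 'W' from pos 7. Output: "NWWWIWWWIWWW"
Token 7: literal('R'). Output: "NWWWIWWWIWWWR"

Answer: NWWWIWWWIWWWR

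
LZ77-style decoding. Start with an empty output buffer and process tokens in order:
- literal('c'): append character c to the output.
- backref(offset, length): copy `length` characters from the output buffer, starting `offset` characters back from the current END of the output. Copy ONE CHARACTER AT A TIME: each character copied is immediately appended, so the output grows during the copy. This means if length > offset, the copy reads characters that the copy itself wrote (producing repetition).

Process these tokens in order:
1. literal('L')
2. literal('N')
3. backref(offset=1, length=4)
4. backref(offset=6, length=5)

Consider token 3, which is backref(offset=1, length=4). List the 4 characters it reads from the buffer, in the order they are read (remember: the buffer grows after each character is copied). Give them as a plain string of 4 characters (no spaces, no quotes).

Token 1: literal('L'). Output: "L"
Token 2: literal('N'). Output: "LN"
Token 3: backref(off=1, len=4). Buffer before: "LN" (len 2)
  byte 1: read out[1]='N', append. Buffer now: "LNN"
  byte 2: read out[2]='N', append. Buffer now: "LNNN"
  byte 3: read out[3]='N', append. Buffer now: "LNNNN"
  byte 4: read out[4]='N', append. Buffer now: "LNNNNN"

Answer: NNNN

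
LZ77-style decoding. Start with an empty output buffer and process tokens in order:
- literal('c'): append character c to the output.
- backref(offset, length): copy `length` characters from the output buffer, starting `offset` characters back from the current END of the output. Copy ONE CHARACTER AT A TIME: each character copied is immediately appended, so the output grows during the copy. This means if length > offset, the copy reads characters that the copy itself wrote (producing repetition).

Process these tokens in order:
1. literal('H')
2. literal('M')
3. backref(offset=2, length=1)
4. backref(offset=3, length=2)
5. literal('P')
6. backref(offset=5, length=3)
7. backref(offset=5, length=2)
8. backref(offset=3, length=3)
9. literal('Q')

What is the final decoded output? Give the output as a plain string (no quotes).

Token 1: literal('H'). Output: "H"
Token 2: literal('M'). Output: "HM"
Token 3: backref(off=2, len=1). Copied 'H' from pos 0. Output: "HMH"
Token 4: backref(off=3, len=2). Copied 'HM' from pos 0. Output: "HMHHM"
Token 5: literal('P'). Output: "HMHHMP"
Token 6: backref(off=5, len=3). Copied 'MHH' from pos 1. Output: "HMHHMPMHH"
Token 7: backref(off=5, len=2). Copied 'MP' from pos 4. Output: "HMHHMPMHHMP"
Token 8: backref(off=3, len=3). Copied 'HMP' from pos 8. Output: "HMHHMPMHHMPHMP"
Token 9: literal('Q'). Output: "HMHHMPMHHMPHMPQ"

Answer: HMHHMPMHHMPHMPQ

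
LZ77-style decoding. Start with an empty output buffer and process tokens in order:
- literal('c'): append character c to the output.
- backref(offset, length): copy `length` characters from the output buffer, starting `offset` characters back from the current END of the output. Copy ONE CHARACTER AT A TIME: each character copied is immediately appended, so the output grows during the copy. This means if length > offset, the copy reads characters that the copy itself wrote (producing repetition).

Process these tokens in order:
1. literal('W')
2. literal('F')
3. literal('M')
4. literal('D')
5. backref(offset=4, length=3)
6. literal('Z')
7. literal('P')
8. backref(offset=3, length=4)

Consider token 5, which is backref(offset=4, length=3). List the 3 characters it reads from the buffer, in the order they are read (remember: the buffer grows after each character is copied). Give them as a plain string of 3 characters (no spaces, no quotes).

Answer: WFM

Derivation:
Token 1: literal('W'). Output: "W"
Token 2: literal('F'). Output: "WF"
Token 3: literal('M'). Output: "WFM"
Token 4: literal('D'). Output: "WFMD"
Token 5: backref(off=4, len=3). Buffer before: "WFMD" (len 4)
  byte 1: read out[0]='W', append. Buffer now: "WFMDW"
  byte 2: read out[1]='F', append. Buffer now: "WFMDWF"
  byte 3: read out[2]='M', append. Buffer now: "WFMDWFM"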